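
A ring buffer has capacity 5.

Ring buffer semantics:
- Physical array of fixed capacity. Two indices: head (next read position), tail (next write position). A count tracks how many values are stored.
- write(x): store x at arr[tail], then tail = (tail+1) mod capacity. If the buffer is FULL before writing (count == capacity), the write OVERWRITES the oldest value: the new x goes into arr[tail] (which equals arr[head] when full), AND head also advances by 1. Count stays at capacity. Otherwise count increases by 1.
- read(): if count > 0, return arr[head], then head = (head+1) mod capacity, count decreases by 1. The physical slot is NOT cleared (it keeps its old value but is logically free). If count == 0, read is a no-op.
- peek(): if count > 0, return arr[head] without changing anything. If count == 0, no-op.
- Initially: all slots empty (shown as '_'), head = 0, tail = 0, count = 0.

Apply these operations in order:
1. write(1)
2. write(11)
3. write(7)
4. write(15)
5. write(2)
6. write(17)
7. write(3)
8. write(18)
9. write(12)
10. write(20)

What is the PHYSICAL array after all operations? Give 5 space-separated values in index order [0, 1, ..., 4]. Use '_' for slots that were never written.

Answer: 17 3 18 12 20

Derivation:
After op 1 (write(1)): arr=[1 _ _ _ _] head=0 tail=1 count=1
After op 2 (write(11)): arr=[1 11 _ _ _] head=0 tail=2 count=2
After op 3 (write(7)): arr=[1 11 7 _ _] head=0 tail=3 count=3
After op 4 (write(15)): arr=[1 11 7 15 _] head=0 tail=4 count=4
After op 5 (write(2)): arr=[1 11 7 15 2] head=0 tail=0 count=5
After op 6 (write(17)): arr=[17 11 7 15 2] head=1 tail=1 count=5
After op 7 (write(3)): arr=[17 3 7 15 2] head=2 tail=2 count=5
After op 8 (write(18)): arr=[17 3 18 15 2] head=3 tail=3 count=5
After op 9 (write(12)): arr=[17 3 18 12 2] head=4 tail=4 count=5
After op 10 (write(20)): arr=[17 3 18 12 20] head=0 tail=0 count=5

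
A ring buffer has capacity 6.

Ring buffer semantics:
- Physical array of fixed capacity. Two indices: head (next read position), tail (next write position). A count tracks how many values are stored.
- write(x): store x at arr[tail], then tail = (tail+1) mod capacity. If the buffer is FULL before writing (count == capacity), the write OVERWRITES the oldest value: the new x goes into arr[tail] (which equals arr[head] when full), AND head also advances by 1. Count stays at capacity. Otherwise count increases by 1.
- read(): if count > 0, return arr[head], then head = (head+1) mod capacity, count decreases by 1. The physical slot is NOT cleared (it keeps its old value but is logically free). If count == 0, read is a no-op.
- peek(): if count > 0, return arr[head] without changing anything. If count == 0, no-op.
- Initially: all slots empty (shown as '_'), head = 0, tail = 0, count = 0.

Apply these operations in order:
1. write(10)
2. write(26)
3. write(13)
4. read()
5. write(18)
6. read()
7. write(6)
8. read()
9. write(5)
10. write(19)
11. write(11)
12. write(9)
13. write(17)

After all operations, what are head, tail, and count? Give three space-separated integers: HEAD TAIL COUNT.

Answer: 4 4 6

Derivation:
After op 1 (write(10)): arr=[10 _ _ _ _ _] head=0 tail=1 count=1
After op 2 (write(26)): arr=[10 26 _ _ _ _] head=0 tail=2 count=2
After op 3 (write(13)): arr=[10 26 13 _ _ _] head=0 tail=3 count=3
After op 4 (read()): arr=[10 26 13 _ _ _] head=1 tail=3 count=2
After op 5 (write(18)): arr=[10 26 13 18 _ _] head=1 tail=4 count=3
After op 6 (read()): arr=[10 26 13 18 _ _] head=2 tail=4 count=2
After op 7 (write(6)): arr=[10 26 13 18 6 _] head=2 tail=5 count=3
After op 8 (read()): arr=[10 26 13 18 6 _] head=3 tail=5 count=2
After op 9 (write(5)): arr=[10 26 13 18 6 5] head=3 tail=0 count=3
After op 10 (write(19)): arr=[19 26 13 18 6 5] head=3 tail=1 count=4
After op 11 (write(11)): arr=[19 11 13 18 6 5] head=3 tail=2 count=5
After op 12 (write(9)): arr=[19 11 9 18 6 5] head=3 tail=3 count=6
After op 13 (write(17)): arr=[19 11 9 17 6 5] head=4 tail=4 count=6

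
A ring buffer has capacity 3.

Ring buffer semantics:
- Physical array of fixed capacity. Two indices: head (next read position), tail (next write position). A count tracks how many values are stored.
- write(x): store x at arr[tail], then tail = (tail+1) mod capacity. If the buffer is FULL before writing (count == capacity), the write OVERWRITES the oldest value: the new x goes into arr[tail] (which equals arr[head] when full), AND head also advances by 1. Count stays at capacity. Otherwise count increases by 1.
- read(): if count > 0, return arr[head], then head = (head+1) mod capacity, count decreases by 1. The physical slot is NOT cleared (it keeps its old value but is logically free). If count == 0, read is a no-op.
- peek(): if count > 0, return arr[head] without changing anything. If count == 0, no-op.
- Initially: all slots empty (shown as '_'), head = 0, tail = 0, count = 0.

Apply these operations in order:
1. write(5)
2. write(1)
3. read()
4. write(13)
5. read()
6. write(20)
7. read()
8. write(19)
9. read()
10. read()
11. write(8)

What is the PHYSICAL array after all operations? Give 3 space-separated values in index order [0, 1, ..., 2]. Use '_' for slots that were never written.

After op 1 (write(5)): arr=[5 _ _] head=0 tail=1 count=1
After op 2 (write(1)): arr=[5 1 _] head=0 tail=2 count=2
After op 3 (read()): arr=[5 1 _] head=1 tail=2 count=1
After op 4 (write(13)): arr=[5 1 13] head=1 tail=0 count=2
After op 5 (read()): arr=[5 1 13] head=2 tail=0 count=1
After op 6 (write(20)): arr=[20 1 13] head=2 tail=1 count=2
After op 7 (read()): arr=[20 1 13] head=0 tail=1 count=1
After op 8 (write(19)): arr=[20 19 13] head=0 tail=2 count=2
After op 9 (read()): arr=[20 19 13] head=1 tail=2 count=1
After op 10 (read()): arr=[20 19 13] head=2 tail=2 count=0
After op 11 (write(8)): arr=[20 19 8] head=2 tail=0 count=1

Answer: 20 19 8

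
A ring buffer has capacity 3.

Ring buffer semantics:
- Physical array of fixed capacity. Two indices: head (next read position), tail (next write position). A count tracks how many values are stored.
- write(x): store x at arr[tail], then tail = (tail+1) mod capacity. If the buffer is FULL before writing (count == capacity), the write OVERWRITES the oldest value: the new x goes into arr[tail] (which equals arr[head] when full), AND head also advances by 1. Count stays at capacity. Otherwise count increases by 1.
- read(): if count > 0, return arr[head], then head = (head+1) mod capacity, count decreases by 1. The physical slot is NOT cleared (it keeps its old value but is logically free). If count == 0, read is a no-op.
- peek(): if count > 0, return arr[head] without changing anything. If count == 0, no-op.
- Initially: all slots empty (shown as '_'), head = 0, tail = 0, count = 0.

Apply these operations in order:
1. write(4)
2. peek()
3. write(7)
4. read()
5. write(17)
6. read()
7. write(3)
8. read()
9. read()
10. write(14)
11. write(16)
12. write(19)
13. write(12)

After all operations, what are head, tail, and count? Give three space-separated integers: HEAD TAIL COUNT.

After op 1 (write(4)): arr=[4 _ _] head=0 tail=1 count=1
After op 2 (peek()): arr=[4 _ _] head=0 tail=1 count=1
After op 3 (write(7)): arr=[4 7 _] head=0 tail=2 count=2
After op 4 (read()): arr=[4 7 _] head=1 tail=2 count=1
After op 5 (write(17)): arr=[4 7 17] head=1 tail=0 count=2
After op 6 (read()): arr=[4 7 17] head=2 tail=0 count=1
After op 7 (write(3)): arr=[3 7 17] head=2 tail=1 count=2
After op 8 (read()): arr=[3 7 17] head=0 tail=1 count=1
After op 9 (read()): arr=[3 7 17] head=1 tail=1 count=0
After op 10 (write(14)): arr=[3 14 17] head=1 tail=2 count=1
After op 11 (write(16)): arr=[3 14 16] head=1 tail=0 count=2
After op 12 (write(19)): arr=[19 14 16] head=1 tail=1 count=3
After op 13 (write(12)): arr=[19 12 16] head=2 tail=2 count=3

Answer: 2 2 3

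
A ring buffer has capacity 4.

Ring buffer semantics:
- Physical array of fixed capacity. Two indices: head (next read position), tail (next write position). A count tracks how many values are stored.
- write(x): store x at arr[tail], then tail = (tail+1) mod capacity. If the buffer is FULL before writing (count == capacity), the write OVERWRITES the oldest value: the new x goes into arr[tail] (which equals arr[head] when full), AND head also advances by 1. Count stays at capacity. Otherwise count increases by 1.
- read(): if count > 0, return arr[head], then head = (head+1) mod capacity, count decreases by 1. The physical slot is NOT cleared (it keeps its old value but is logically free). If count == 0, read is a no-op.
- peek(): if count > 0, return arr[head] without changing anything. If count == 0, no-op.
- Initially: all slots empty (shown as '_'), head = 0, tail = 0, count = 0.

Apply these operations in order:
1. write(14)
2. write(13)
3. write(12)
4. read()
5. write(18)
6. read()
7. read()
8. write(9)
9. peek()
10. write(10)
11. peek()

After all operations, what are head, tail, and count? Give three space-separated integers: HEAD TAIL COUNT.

Answer: 3 2 3

Derivation:
After op 1 (write(14)): arr=[14 _ _ _] head=0 tail=1 count=1
After op 2 (write(13)): arr=[14 13 _ _] head=0 tail=2 count=2
After op 3 (write(12)): arr=[14 13 12 _] head=0 tail=3 count=3
After op 4 (read()): arr=[14 13 12 _] head=1 tail=3 count=2
After op 5 (write(18)): arr=[14 13 12 18] head=1 tail=0 count=3
After op 6 (read()): arr=[14 13 12 18] head=2 tail=0 count=2
After op 7 (read()): arr=[14 13 12 18] head=3 tail=0 count=1
After op 8 (write(9)): arr=[9 13 12 18] head=3 tail=1 count=2
After op 9 (peek()): arr=[9 13 12 18] head=3 tail=1 count=2
After op 10 (write(10)): arr=[9 10 12 18] head=3 tail=2 count=3
After op 11 (peek()): arr=[9 10 12 18] head=3 tail=2 count=3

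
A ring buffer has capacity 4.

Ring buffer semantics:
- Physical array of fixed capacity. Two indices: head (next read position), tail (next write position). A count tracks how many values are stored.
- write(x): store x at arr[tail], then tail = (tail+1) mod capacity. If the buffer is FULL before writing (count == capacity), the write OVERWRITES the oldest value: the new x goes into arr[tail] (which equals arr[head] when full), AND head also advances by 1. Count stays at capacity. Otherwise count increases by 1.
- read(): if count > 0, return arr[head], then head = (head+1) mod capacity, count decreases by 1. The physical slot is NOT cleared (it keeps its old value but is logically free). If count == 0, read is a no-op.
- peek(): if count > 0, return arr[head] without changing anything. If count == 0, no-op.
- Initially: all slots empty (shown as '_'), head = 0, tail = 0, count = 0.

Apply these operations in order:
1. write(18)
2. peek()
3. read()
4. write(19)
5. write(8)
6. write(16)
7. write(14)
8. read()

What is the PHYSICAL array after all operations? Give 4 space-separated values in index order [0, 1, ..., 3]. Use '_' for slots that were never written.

Answer: 14 19 8 16

Derivation:
After op 1 (write(18)): arr=[18 _ _ _] head=0 tail=1 count=1
After op 2 (peek()): arr=[18 _ _ _] head=0 tail=1 count=1
After op 3 (read()): arr=[18 _ _ _] head=1 tail=1 count=0
After op 4 (write(19)): arr=[18 19 _ _] head=1 tail=2 count=1
After op 5 (write(8)): arr=[18 19 8 _] head=1 tail=3 count=2
After op 6 (write(16)): arr=[18 19 8 16] head=1 tail=0 count=3
After op 7 (write(14)): arr=[14 19 8 16] head=1 tail=1 count=4
After op 8 (read()): arr=[14 19 8 16] head=2 tail=1 count=3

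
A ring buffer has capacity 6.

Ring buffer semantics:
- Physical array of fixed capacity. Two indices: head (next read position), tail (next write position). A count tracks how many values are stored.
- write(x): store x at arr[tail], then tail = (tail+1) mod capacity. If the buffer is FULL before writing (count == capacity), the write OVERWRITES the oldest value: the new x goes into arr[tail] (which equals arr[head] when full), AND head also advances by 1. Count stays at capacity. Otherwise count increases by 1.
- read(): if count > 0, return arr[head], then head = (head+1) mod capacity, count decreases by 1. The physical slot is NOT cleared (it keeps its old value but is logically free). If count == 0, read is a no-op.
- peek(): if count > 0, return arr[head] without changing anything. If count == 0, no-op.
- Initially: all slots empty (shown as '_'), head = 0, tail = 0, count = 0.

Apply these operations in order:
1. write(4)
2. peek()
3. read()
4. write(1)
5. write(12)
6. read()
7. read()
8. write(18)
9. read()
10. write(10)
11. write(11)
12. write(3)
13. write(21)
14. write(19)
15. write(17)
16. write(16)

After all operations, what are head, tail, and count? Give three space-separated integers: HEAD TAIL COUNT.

Answer: 5 5 6

Derivation:
After op 1 (write(4)): arr=[4 _ _ _ _ _] head=0 tail=1 count=1
After op 2 (peek()): arr=[4 _ _ _ _ _] head=0 tail=1 count=1
After op 3 (read()): arr=[4 _ _ _ _ _] head=1 tail=1 count=0
After op 4 (write(1)): arr=[4 1 _ _ _ _] head=1 tail=2 count=1
After op 5 (write(12)): arr=[4 1 12 _ _ _] head=1 tail=3 count=2
After op 6 (read()): arr=[4 1 12 _ _ _] head=2 tail=3 count=1
After op 7 (read()): arr=[4 1 12 _ _ _] head=3 tail=3 count=0
After op 8 (write(18)): arr=[4 1 12 18 _ _] head=3 tail=4 count=1
After op 9 (read()): arr=[4 1 12 18 _ _] head=4 tail=4 count=0
After op 10 (write(10)): arr=[4 1 12 18 10 _] head=4 tail=5 count=1
After op 11 (write(11)): arr=[4 1 12 18 10 11] head=4 tail=0 count=2
After op 12 (write(3)): arr=[3 1 12 18 10 11] head=4 tail=1 count=3
After op 13 (write(21)): arr=[3 21 12 18 10 11] head=4 tail=2 count=4
After op 14 (write(19)): arr=[3 21 19 18 10 11] head=4 tail=3 count=5
After op 15 (write(17)): arr=[3 21 19 17 10 11] head=4 tail=4 count=6
After op 16 (write(16)): arr=[3 21 19 17 16 11] head=5 tail=5 count=6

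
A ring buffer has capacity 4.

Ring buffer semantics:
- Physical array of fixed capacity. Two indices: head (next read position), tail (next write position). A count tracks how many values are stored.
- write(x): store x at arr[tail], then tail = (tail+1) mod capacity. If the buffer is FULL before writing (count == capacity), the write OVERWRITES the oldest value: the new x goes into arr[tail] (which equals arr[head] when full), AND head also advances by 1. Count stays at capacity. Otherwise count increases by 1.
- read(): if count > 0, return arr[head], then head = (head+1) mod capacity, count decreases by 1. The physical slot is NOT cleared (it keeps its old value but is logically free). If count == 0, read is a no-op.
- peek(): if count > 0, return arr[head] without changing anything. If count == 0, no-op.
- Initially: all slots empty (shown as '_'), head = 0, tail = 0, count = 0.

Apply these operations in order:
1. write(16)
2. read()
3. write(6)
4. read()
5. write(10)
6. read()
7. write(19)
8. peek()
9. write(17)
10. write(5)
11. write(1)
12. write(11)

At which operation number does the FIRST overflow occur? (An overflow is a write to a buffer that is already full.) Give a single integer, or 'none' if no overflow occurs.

After op 1 (write(16)): arr=[16 _ _ _] head=0 tail=1 count=1
After op 2 (read()): arr=[16 _ _ _] head=1 tail=1 count=0
After op 3 (write(6)): arr=[16 6 _ _] head=1 tail=2 count=1
After op 4 (read()): arr=[16 6 _ _] head=2 tail=2 count=0
After op 5 (write(10)): arr=[16 6 10 _] head=2 tail=3 count=1
After op 6 (read()): arr=[16 6 10 _] head=3 tail=3 count=0
After op 7 (write(19)): arr=[16 6 10 19] head=3 tail=0 count=1
After op 8 (peek()): arr=[16 6 10 19] head=3 tail=0 count=1
After op 9 (write(17)): arr=[17 6 10 19] head=3 tail=1 count=2
After op 10 (write(5)): arr=[17 5 10 19] head=3 tail=2 count=3
After op 11 (write(1)): arr=[17 5 1 19] head=3 tail=3 count=4
After op 12 (write(11)): arr=[17 5 1 11] head=0 tail=0 count=4

Answer: 12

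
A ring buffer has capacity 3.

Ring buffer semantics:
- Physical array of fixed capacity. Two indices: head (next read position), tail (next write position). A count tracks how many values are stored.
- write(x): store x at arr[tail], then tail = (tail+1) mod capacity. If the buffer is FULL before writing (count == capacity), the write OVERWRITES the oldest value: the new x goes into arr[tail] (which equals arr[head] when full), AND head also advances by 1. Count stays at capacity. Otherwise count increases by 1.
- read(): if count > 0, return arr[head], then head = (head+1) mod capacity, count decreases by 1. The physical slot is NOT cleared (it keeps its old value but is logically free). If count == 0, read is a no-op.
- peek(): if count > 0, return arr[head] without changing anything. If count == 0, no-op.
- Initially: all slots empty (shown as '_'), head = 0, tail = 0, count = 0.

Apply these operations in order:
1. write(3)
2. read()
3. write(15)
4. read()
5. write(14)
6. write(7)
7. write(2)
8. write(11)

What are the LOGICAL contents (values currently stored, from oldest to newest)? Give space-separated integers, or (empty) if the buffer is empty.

After op 1 (write(3)): arr=[3 _ _] head=0 tail=1 count=1
After op 2 (read()): arr=[3 _ _] head=1 tail=1 count=0
After op 3 (write(15)): arr=[3 15 _] head=1 tail=2 count=1
After op 4 (read()): arr=[3 15 _] head=2 tail=2 count=0
After op 5 (write(14)): arr=[3 15 14] head=2 tail=0 count=1
After op 6 (write(7)): arr=[7 15 14] head=2 tail=1 count=2
After op 7 (write(2)): arr=[7 2 14] head=2 tail=2 count=3
After op 8 (write(11)): arr=[7 2 11] head=0 tail=0 count=3

Answer: 7 2 11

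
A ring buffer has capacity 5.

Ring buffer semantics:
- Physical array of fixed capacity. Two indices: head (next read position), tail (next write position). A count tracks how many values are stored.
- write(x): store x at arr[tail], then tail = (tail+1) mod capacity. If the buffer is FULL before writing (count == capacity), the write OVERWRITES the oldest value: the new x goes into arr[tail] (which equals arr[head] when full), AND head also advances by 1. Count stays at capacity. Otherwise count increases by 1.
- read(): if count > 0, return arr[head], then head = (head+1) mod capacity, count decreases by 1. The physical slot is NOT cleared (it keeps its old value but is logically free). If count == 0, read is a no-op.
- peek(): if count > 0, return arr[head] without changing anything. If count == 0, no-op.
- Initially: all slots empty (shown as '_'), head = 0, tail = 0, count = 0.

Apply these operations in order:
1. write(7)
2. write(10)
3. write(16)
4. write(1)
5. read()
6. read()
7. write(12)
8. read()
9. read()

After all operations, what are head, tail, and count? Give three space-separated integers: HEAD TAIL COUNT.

Answer: 4 0 1

Derivation:
After op 1 (write(7)): arr=[7 _ _ _ _] head=0 tail=1 count=1
After op 2 (write(10)): arr=[7 10 _ _ _] head=0 tail=2 count=2
After op 3 (write(16)): arr=[7 10 16 _ _] head=0 tail=3 count=3
After op 4 (write(1)): arr=[7 10 16 1 _] head=0 tail=4 count=4
After op 5 (read()): arr=[7 10 16 1 _] head=1 tail=4 count=3
After op 6 (read()): arr=[7 10 16 1 _] head=2 tail=4 count=2
After op 7 (write(12)): arr=[7 10 16 1 12] head=2 tail=0 count=3
After op 8 (read()): arr=[7 10 16 1 12] head=3 tail=0 count=2
After op 9 (read()): arr=[7 10 16 1 12] head=4 tail=0 count=1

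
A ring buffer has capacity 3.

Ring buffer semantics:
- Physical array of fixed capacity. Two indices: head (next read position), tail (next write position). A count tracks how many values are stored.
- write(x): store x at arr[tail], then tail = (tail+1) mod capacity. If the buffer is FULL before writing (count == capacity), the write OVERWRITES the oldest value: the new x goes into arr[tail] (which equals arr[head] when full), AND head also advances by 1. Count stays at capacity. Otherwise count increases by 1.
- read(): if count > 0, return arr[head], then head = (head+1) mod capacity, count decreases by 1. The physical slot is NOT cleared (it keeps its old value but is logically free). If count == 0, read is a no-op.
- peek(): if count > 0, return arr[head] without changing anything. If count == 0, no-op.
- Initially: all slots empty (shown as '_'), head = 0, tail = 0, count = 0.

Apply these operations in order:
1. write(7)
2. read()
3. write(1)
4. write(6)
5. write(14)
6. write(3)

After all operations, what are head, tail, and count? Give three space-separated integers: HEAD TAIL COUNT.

After op 1 (write(7)): arr=[7 _ _] head=0 tail=1 count=1
After op 2 (read()): arr=[7 _ _] head=1 tail=1 count=0
After op 3 (write(1)): arr=[7 1 _] head=1 tail=2 count=1
After op 4 (write(6)): arr=[7 1 6] head=1 tail=0 count=2
After op 5 (write(14)): arr=[14 1 6] head=1 tail=1 count=3
After op 6 (write(3)): arr=[14 3 6] head=2 tail=2 count=3

Answer: 2 2 3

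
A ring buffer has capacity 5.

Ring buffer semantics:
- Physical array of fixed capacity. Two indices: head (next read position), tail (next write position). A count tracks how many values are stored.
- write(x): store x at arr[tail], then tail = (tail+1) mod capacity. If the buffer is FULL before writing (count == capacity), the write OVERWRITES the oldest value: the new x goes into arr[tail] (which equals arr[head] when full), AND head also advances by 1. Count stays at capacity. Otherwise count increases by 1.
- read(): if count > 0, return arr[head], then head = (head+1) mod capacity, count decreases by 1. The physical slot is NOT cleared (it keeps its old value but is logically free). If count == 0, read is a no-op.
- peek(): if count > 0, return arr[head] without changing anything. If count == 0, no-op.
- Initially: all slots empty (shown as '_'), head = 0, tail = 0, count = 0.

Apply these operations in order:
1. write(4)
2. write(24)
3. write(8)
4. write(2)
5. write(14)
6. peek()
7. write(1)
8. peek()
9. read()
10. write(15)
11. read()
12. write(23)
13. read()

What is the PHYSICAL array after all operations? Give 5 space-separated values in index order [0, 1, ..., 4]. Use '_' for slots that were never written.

After op 1 (write(4)): arr=[4 _ _ _ _] head=0 tail=1 count=1
After op 2 (write(24)): arr=[4 24 _ _ _] head=0 tail=2 count=2
After op 3 (write(8)): arr=[4 24 8 _ _] head=0 tail=3 count=3
After op 4 (write(2)): arr=[4 24 8 2 _] head=0 tail=4 count=4
After op 5 (write(14)): arr=[4 24 8 2 14] head=0 tail=0 count=5
After op 6 (peek()): arr=[4 24 8 2 14] head=0 tail=0 count=5
After op 7 (write(1)): arr=[1 24 8 2 14] head=1 tail=1 count=5
After op 8 (peek()): arr=[1 24 8 2 14] head=1 tail=1 count=5
After op 9 (read()): arr=[1 24 8 2 14] head=2 tail=1 count=4
After op 10 (write(15)): arr=[1 15 8 2 14] head=2 tail=2 count=5
After op 11 (read()): arr=[1 15 8 2 14] head=3 tail=2 count=4
After op 12 (write(23)): arr=[1 15 23 2 14] head=3 tail=3 count=5
After op 13 (read()): arr=[1 15 23 2 14] head=4 tail=3 count=4

Answer: 1 15 23 2 14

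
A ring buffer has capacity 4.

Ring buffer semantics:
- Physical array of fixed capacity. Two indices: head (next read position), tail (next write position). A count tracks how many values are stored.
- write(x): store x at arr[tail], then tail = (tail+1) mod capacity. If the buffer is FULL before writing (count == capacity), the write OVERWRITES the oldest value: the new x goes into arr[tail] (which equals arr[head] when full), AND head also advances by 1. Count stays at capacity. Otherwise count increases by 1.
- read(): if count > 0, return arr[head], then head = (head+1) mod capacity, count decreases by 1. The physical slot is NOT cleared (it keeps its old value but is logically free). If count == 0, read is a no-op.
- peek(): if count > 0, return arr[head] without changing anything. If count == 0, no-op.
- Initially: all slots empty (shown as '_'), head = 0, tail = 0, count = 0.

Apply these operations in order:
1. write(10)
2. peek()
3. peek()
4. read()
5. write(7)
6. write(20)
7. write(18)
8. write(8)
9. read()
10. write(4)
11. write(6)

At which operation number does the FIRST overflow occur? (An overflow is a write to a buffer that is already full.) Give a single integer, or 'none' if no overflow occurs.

After op 1 (write(10)): arr=[10 _ _ _] head=0 tail=1 count=1
After op 2 (peek()): arr=[10 _ _ _] head=0 tail=1 count=1
After op 3 (peek()): arr=[10 _ _ _] head=0 tail=1 count=1
After op 4 (read()): arr=[10 _ _ _] head=1 tail=1 count=0
After op 5 (write(7)): arr=[10 7 _ _] head=1 tail=2 count=1
After op 6 (write(20)): arr=[10 7 20 _] head=1 tail=3 count=2
After op 7 (write(18)): arr=[10 7 20 18] head=1 tail=0 count=3
After op 8 (write(8)): arr=[8 7 20 18] head=1 tail=1 count=4
After op 9 (read()): arr=[8 7 20 18] head=2 tail=1 count=3
After op 10 (write(4)): arr=[8 4 20 18] head=2 tail=2 count=4
After op 11 (write(6)): arr=[8 4 6 18] head=3 tail=3 count=4

Answer: 11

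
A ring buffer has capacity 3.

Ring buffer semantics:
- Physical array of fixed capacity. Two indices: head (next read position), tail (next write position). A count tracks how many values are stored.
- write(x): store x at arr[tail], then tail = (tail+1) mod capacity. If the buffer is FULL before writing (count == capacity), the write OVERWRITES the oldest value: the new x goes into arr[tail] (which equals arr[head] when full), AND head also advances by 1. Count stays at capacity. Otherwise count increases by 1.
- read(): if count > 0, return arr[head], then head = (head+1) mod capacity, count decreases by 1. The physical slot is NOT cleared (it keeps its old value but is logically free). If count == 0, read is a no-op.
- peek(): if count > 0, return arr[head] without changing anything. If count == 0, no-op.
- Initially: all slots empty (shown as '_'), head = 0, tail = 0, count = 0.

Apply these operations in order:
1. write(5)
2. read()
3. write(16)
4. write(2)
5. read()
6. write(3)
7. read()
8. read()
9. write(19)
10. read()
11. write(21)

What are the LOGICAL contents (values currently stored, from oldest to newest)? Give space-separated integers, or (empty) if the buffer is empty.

After op 1 (write(5)): arr=[5 _ _] head=0 tail=1 count=1
After op 2 (read()): arr=[5 _ _] head=1 tail=1 count=0
After op 3 (write(16)): arr=[5 16 _] head=1 tail=2 count=1
After op 4 (write(2)): arr=[5 16 2] head=1 tail=0 count=2
After op 5 (read()): arr=[5 16 2] head=2 tail=0 count=1
After op 6 (write(3)): arr=[3 16 2] head=2 tail=1 count=2
After op 7 (read()): arr=[3 16 2] head=0 tail=1 count=1
After op 8 (read()): arr=[3 16 2] head=1 tail=1 count=0
After op 9 (write(19)): arr=[3 19 2] head=1 tail=2 count=1
After op 10 (read()): arr=[3 19 2] head=2 tail=2 count=0
After op 11 (write(21)): arr=[3 19 21] head=2 tail=0 count=1

Answer: 21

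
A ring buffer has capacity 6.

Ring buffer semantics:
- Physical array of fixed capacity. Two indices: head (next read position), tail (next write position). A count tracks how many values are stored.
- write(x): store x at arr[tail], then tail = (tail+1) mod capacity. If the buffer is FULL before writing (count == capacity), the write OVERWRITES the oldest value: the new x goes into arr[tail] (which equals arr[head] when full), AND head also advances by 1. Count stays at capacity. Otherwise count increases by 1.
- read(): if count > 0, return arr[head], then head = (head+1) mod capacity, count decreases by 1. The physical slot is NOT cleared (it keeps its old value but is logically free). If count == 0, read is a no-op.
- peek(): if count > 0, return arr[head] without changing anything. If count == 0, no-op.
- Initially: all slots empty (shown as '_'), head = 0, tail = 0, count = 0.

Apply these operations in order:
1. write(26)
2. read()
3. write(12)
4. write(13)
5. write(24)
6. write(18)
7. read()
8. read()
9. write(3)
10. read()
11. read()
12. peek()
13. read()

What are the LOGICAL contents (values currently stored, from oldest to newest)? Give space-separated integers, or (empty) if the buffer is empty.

Answer: (empty)

Derivation:
After op 1 (write(26)): arr=[26 _ _ _ _ _] head=0 tail=1 count=1
After op 2 (read()): arr=[26 _ _ _ _ _] head=1 tail=1 count=0
After op 3 (write(12)): arr=[26 12 _ _ _ _] head=1 tail=2 count=1
After op 4 (write(13)): arr=[26 12 13 _ _ _] head=1 tail=3 count=2
After op 5 (write(24)): arr=[26 12 13 24 _ _] head=1 tail=4 count=3
After op 6 (write(18)): arr=[26 12 13 24 18 _] head=1 tail=5 count=4
After op 7 (read()): arr=[26 12 13 24 18 _] head=2 tail=5 count=3
After op 8 (read()): arr=[26 12 13 24 18 _] head=3 tail=5 count=2
After op 9 (write(3)): arr=[26 12 13 24 18 3] head=3 tail=0 count=3
After op 10 (read()): arr=[26 12 13 24 18 3] head=4 tail=0 count=2
After op 11 (read()): arr=[26 12 13 24 18 3] head=5 tail=0 count=1
After op 12 (peek()): arr=[26 12 13 24 18 3] head=5 tail=0 count=1
After op 13 (read()): arr=[26 12 13 24 18 3] head=0 tail=0 count=0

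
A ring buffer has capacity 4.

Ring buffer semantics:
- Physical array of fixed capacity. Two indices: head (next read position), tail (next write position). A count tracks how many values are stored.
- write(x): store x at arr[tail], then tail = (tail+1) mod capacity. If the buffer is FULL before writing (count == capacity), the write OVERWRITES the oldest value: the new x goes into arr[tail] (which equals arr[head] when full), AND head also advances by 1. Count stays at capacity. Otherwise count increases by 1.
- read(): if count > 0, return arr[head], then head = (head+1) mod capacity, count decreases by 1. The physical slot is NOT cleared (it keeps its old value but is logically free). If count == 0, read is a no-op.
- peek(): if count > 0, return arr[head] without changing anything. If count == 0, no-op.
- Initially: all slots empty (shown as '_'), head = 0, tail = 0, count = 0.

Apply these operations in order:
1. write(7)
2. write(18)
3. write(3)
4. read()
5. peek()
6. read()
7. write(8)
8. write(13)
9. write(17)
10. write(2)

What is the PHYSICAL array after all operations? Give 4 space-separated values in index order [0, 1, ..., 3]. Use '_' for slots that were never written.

Answer: 13 17 2 8

Derivation:
After op 1 (write(7)): arr=[7 _ _ _] head=0 tail=1 count=1
After op 2 (write(18)): arr=[7 18 _ _] head=0 tail=2 count=2
After op 3 (write(3)): arr=[7 18 3 _] head=0 tail=3 count=3
After op 4 (read()): arr=[7 18 3 _] head=1 tail=3 count=2
After op 5 (peek()): arr=[7 18 3 _] head=1 tail=3 count=2
After op 6 (read()): arr=[7 18 3 _] head=2 tail=3 count=1
After op 7 (write(8)): arr=[7 18 3 8] head=2 tail=0 count=2
After op 8 (write(13)): arr=[13 18 3 8] head=2 tail=1 count=3
After op 9 (write(17)): arr=[13 17 3 8] head=2 tail=2 count=4
After op 10 (write(2)): arr=[13 17 2 8] head=3 tail=3 count=4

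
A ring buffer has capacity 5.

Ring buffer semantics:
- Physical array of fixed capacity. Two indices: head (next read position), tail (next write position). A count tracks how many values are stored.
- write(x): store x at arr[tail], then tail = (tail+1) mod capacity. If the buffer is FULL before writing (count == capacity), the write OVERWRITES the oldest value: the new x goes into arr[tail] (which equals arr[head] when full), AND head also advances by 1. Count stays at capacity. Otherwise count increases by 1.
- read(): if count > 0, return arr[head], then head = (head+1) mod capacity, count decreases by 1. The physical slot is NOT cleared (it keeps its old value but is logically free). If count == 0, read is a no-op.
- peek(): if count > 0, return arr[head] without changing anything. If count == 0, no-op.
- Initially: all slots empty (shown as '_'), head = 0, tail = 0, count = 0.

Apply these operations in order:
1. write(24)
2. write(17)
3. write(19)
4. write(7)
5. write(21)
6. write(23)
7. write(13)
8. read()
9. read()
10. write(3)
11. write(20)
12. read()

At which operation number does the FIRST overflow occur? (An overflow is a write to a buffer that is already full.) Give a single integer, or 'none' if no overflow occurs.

Answer: 6

Derivation:
After op 1 (write(24)): arr=[24 _ _ _ _] head=0 tail=1 count=1
After op 2 (write(17)): arr=[24 17 _ _ _] head=0 tail=2 count=2
After op 3 (write(19)): arr=[24 17 19 _ _] head=0 tail=3 count=3
After op 4 (write(7)): arr=[24 17 19 7 _] head=0 tail=4 count=4
After op 5 (write(21)): arr=[24 17 19 7 21] head=0 tail=0 count=5
After op 6 (write(23)): arr=[23 17 19 7 21] head=1 tail=1 count=5
After op 7 (write(13)): arr=[23 13 19 7 21] head=2 tail=2 count=5
After op 8 (read()): arr=[23 13 19 7 21] head=3 tail=2 count=4
After op 9 (read()): arr=[23 13 19 7 21] head=4 tail=2 count=3
After op 10 (write(3)): arr=[23 13 3 7 21] head=4 tail=3 count=4
After op 11 (write(20)): arr=[23 13 3 20 21] head=4 tail=4 count=5
After op 12 (read()): arr=[23 13 3 20 21] head=0 tail=4 count=4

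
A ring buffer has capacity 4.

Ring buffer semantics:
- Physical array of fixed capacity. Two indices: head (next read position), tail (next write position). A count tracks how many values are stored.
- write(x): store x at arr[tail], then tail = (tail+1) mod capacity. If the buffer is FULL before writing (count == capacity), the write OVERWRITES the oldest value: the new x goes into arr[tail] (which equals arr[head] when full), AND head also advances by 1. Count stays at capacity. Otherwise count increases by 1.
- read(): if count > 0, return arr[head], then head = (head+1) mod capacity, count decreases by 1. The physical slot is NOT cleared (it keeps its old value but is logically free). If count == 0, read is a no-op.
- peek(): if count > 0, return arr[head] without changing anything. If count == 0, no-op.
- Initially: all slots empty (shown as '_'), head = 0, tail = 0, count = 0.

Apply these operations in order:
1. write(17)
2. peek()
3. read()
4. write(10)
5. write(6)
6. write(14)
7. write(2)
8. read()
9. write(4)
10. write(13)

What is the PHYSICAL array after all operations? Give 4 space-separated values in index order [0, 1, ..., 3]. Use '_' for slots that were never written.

Answer: 2 4 13 14

Derivation:
After op 1 (write(17)): arr=[17 _ _ _] head=0 tail=1 count=1
After op 2 (peek()): arr=[17 _ _ _] head=0 tail=1 count=1
After op 3 (read()): arr=[17 _ _ _] head=1 tail=1 count=0
After op 4 (write(10)): arr=[17 10 _ _] head=1 tail=2 count=1
After op 5 (write(6)): arr=[17 10 6 _] head=1 tail=3 count=2
After op 6 (write(14)): arr=[17 10 6 14] head=1 tail=0 count=3
After op 7 (write(2)): arr=[2 10 6 14] head=1 tail=1 count=4
After op 8 (read()): arr=[2 10 6 14] head=2 tail=1 count=3
After op 9 (write(4)): arr=[2 4 6 14] head=2 tail=2 count=4
After op 10 (write(13)): arr=[2 4 13 14] head=3 tail=3 count=4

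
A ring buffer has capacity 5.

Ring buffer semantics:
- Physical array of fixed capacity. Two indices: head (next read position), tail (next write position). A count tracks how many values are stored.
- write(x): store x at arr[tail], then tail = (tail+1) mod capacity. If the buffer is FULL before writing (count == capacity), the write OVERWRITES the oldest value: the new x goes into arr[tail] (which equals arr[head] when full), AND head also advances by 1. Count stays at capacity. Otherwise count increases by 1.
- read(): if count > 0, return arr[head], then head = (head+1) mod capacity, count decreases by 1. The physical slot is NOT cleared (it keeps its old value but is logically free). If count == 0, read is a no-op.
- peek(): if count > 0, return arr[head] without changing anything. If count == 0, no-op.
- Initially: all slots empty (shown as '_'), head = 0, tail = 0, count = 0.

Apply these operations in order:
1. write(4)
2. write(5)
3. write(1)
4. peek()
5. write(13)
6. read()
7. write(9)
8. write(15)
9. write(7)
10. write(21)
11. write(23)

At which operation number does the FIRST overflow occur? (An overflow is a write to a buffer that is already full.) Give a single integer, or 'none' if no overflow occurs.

After op 1 (write(4)): arr=[4 _ _ _ _] head=0 tail=1 count=1
After op 2 (write(5)): arr=[4 5 _ _ _] head=0 tail=2 count=2
After op 3 (write(1)): arr=[4 5 1 _ _] head=0 tail=3 count=3
After op 4 (peek()): arr=[4 5 1 _ _] head=0 tail=3 count=3
After op 5 (write(13)): arr=[4 5 1 13 _] head=0 tail=4 count=4
After op 6 (read()): arr=[4 5 1 13 _] head=1 tail=4 count=3
After op 7 (write(9)): arr=[4 5 1 13 9] head=1 tail=0 count=4
After op 8 (write(15)): arr=[15 5 1 13 9] head=1 tail=1 count=5
After op 9 (write(7)): arr=[15 7 1 13 9] head=2 tail=2 count=5
After op 10 (write(21)): arr=[15 7 21 13 9] head=3 tail=3 count=5
After op 11 (write(23)): arr=[15 7 21 23 9] head=4 tail=4 count=5

Answer: 9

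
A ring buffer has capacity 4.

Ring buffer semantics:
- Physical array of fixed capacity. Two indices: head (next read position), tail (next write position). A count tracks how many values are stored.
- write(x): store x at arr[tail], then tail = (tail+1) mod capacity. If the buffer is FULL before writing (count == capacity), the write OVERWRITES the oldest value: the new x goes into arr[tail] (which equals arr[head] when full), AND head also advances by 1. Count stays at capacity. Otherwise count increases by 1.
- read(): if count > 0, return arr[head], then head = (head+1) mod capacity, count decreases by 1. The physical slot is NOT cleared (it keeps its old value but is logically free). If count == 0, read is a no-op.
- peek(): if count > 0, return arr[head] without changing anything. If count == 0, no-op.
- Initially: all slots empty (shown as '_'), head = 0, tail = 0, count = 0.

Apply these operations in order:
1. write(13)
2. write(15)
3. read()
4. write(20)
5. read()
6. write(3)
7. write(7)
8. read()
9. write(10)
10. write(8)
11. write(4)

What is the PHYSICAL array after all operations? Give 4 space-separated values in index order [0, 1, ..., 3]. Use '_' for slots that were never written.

Answer: 7 10 8 4

Derivation:
After op 1 (write(13)): arr=[13 _ _ _] head=0 tail=1 count=1
After op 2 (write(15)): arr=[13 15 _ _] head=0 tail=2 count=2
After op 3 (read()): arr=[13 15 _ _] head=1 tail=2 count=1
After op 4 (write(20)): arr=[13 15 20 _] head=1 tail=3 count=2
After op 5 (read()): arr=[13 15 20 _] head=2 tail=3 count=1
After op 6 (write(3)): arr=[13 15 20 3] head=2 tail=0 count=2
After op 7 (write(7)): arr=[7 15 20 3] head=2 tail=1 count=3
After op 8 (read()): arr=[7 15 20 3] head=3 tail=1 count=2
After op 9 (write(10)): arr=[7 10 20 3] head=3 tail=2 count=3
After op 10 (write(8)): arr=[7 10 8 3] head=3 tail=3 count=4
After op 11 (write(4)): arr=[7 10 8 4] head=0 tail=0 count=4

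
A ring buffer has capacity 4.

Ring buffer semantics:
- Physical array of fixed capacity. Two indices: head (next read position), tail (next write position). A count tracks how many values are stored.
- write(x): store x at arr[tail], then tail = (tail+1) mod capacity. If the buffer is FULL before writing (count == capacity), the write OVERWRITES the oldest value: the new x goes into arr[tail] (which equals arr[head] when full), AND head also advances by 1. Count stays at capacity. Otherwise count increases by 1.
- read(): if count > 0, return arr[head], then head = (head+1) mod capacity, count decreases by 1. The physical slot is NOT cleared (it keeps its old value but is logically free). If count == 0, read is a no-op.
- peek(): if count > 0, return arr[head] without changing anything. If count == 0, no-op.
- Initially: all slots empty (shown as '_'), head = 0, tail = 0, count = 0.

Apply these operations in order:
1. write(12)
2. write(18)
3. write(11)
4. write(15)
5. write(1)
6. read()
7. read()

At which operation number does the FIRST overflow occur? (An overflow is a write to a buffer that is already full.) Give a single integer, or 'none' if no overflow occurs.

After op 1 (write(12)): arr=[12 _ _ _] head=0 tail=1 count=1
After op 2 (write(18)): arr=[12 18 _ _] head=0 tail=2 count=2
After op 3 (write(11)): arr=[12 18 11 _] head=0 tail=3 count=3
After op 4 (write(15)): arr=[12 18 11 15] head=0 tail=0 count=4
After op 5 (write(1)): arr=[1 18 11 15] head=1 tail=1 count=4
After op 6 (read()): arr=[1 18 11 15] head=2 tail=1 count=3
After op 7 (read()): arr=[1 18 11 15] head=3 tail=1 count=2

Answer: 5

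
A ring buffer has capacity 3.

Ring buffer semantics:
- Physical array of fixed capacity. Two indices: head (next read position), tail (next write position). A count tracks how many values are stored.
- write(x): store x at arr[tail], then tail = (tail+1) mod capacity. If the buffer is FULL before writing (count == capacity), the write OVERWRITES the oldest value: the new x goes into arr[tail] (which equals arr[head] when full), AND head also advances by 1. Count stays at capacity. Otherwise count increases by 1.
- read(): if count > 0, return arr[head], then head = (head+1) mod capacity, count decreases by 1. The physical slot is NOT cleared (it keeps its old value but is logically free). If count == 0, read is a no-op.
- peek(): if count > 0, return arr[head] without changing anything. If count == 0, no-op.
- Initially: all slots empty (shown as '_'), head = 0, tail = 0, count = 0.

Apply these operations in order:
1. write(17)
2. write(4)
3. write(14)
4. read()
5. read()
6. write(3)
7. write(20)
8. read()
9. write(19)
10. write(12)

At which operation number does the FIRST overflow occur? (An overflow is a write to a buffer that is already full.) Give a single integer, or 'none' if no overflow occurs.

Answer: 10

Derivation:
After op 1 (write(17)): arr=[17 _ _] head=0 tail=1 count=1
After op 2 (write(4)): arr=[17 4 _] head=0 tail=2 count=2
After op 3 (write(14)): arr=[17 4 14] head=0 tail=0 count=3
After op 4 (read()): arr=[17 4 14] head=1 tail=0 count=2
After op 5 (read()): arr=[17 4 14] head=2 tail=0 count=1
After op 6 (write(3)): arr=[3 4 14] head=2 tail=1 count=2
After op 7 (write(20)): arr=[3 20 14] head=2 tail=2 count=3
After op 8 (read()): arr=[3 20 14] head=0 tail=2 count=2
After op 9 (write(19)): arr=[3 20 19] head=0 tail=0 count=3
After op 10 (write(12)): arr=[12 20 19] head=1 tail=1 count=3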